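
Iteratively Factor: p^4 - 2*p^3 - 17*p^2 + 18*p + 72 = (p - 3)*(p^3 + p^2 - 14*p - 24) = (p - 3)*(p + 2)*(p^2 - p - 12) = (p - 4)*(p - 3)*(p + 2)*(p + 3)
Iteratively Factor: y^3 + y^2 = (y)*(y^2 + y) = y^2*(y + 1)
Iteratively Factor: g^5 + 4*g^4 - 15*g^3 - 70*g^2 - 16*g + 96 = (g + 3)*(g^4 + g^3 - 18*g^2 - 16*g + 32) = (g - 4)*(g + 3)*(g^3 + 5*g^2 + 2*g - 8) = (g - 4)*(g + 3)*(g + 4)*(g^2 + g - 2) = (g - 4)*(g - 1)*(g + 3)*(g + 4)*(g + 2)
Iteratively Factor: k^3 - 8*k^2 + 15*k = (k)*(k^2 - 8*k + 15) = k*(k - 3)*(k - 5)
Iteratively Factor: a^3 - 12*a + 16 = (a + 4)*(a^2 - 4*a + 4) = (a - 2)*(a + 4)*(a - 2)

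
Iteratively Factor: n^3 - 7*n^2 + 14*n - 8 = (n - 2)*(n^2 - 5*n + 4) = (n - 4)*(n - 2)*(n - 1)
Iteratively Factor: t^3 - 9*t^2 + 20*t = (t)*(t^2 - 9*t + 20) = t*(t - 4)*(t - 5)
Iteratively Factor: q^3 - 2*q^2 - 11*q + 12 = (q + 3)*(q^2 - 5*q + 4) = (q - 4)*(q + 3)*(q - 1)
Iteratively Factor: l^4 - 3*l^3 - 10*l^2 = (l)*(l^3 - 3*l^2 - 10*l) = l*(l + 2)*(l^2 - 5*l) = l*(l - 5)*(l + 2)*(l)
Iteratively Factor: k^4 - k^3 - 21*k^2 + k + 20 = (k - 1)*(k^3 - 21*k - 20) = (k - 1)*(k + 4)*(k^2 - 4*k - 5) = (k - 5)*(k - 1)*(k + 4)*(k + 1)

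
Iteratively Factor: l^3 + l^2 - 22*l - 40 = (l + 2)*(l^2 - l - 20) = (l - 5)*(l + 2)*(l + 4)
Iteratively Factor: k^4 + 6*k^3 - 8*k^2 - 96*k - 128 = (k + 2)*(k^3 + 4*k^2 - 16*k - 64) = (k - 4)*(k + 2)*(k^2 + 8*k + 16) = (k - 4)*(k + 2)*(k + 4)*(k + 4)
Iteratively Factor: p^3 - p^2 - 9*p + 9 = (p - 3)*(p^2 + 2*p - 3) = (p - 3)*(p + 3)*(p - 1)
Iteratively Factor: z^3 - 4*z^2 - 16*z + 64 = (z - 4)*(z^2 - 16) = (z - 4)^2*(z + 4)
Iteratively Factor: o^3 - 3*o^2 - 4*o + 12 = (o + 2)*(o^2 - 5*o + 6) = (o - 2)*(o + 2)*(o - 3)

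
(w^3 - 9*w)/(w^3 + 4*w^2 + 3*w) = (w - 3)/(w + 1)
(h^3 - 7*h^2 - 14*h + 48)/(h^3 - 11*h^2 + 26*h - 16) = (h + 3)/(h - 1)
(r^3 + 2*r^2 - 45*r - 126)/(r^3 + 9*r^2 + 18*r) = (r - 7)/r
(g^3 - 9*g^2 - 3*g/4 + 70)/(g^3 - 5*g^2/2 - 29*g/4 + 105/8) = 2*(g - 8)/(2*g - 3)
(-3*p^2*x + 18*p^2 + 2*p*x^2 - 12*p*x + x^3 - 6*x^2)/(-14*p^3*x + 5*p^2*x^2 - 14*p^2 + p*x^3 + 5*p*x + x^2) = (-3*p^2*x + 18*p^2 + 2*p*x^2 - 12*p*x + x^3 - 6*x^2)/(-14*p^3*x + 5*p^2*x^2 - 14*p^2 + p*x^3 + 5*p*x + x^2)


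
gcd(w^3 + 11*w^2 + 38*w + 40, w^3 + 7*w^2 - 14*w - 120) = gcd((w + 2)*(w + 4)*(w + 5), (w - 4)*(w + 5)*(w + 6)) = w + 5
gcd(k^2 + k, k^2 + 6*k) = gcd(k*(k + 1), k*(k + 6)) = k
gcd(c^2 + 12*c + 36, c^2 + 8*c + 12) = c + 6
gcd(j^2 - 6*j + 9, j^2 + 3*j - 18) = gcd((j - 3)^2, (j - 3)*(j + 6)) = j - 3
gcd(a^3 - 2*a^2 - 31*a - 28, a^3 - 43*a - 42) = a^2 - 6*a - 7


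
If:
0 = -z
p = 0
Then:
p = 0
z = 0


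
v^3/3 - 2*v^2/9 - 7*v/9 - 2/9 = (v/3 + 1/3)*(v - 2)*(v + 1/3)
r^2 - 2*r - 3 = (r - 3)*(r + 1)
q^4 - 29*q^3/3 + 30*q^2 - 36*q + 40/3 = (q - 5)*(q - 2)^2*(q - 2/3)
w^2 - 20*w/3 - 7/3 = (w - 7)*(w + 1/3)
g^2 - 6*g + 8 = (g - 4)*(g - 2)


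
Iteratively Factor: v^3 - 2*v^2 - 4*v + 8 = (v - 2)*(v^2 - 4) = (v - 2)*(v + 2)*(v - 2)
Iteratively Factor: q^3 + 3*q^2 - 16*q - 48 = (q + 3)*(q^2 - 16) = (q - 4)*(q + 3)*(q + 4)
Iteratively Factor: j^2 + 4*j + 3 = (j + 3)*(j + 1)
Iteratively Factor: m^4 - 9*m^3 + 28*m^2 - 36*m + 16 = (m - 2)*(m^3 - 7*m^2 + 14*m - 8) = (m - 2)^2*(m^2 - 5*m + 4) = (m - 2)^2*(m - 1)*(m - 4)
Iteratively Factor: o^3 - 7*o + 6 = (o - 1)*(o^2 + o - 6) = (o - 2)*(o - 1)*(o + 3)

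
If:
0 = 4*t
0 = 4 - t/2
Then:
No Solution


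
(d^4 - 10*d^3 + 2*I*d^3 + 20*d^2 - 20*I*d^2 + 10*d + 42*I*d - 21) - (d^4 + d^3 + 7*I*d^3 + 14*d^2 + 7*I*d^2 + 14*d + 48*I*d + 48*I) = -11*d^3 - 5*I*d^3 + 6*d^2 - 27*I*d^2 - 4*d - 6*I*d - 21 - 48*I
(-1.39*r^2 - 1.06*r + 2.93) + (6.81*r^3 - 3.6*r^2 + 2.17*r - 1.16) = 6.81*r^3 - 4.99*r^2 + 1.11*r + 1.77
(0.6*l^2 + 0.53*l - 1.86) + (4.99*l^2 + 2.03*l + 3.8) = 5.59*l^2 + 2.56*l + 1.94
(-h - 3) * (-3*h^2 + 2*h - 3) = 3*h^3 + 7*h^2 - 3*h + 9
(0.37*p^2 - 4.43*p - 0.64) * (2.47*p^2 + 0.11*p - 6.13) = 0.9139*p^4 - 10.9014*p^3 - 4.3362*p^2 + 27.0855*p + 3.9232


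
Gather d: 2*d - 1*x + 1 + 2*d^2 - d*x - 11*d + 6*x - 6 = 2*d^2 + d*(-x - 9) + 5*x - 5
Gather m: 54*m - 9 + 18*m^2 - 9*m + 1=18*m^2 + 45*m - 8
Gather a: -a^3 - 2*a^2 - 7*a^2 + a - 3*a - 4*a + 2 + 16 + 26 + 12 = -a^3 - 9*a^2 - 6*a + 56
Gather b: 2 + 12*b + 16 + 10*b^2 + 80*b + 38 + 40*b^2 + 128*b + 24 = 50*b^2 + 220*b + 80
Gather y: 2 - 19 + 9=-8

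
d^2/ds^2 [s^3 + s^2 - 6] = 6*s + 2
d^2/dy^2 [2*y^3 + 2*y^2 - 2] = 12*y + 4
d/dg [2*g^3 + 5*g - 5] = 6*g^2 + 5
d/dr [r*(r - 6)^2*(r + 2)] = 4*r^3 - 30*r^2 + 24*r + 72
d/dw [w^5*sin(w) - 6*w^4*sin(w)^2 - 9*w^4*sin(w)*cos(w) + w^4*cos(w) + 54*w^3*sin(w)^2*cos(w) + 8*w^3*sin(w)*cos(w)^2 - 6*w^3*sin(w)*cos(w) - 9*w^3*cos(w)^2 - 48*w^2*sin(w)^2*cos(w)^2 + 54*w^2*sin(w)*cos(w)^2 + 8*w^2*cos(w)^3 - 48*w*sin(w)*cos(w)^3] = w^5*cos(w) + 4*w^4*sin(w) - 6*w^4*sin(2*w) - 9*w^4*cos(2*w) - 27*w^3*sin(w)/2 - 9*w^3*sin(2*w) + 81*w^3*sin(3*w)/2 + 6*w^3*cos(w) + 6*w^3*cos(2*w) + 6*w^3*cos(3*w) - 12*w^3 - 9*w^2*sin(2*w) - 24*w^2*sin(4*w) + 54*w^2*cos(w) - 27*w^2*cos(2*w)/2 - 27*w^2/2 + 27*w*sin(w) + 27*w*sin(3*w) + 12*w*cos(w) - 24*w*cos(2*w)^2 - 24*w*cos(2*w) + 4*w*cos(3*w) - 12*sin(2*w) - 6*sin(4*w)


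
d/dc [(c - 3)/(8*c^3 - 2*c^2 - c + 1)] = (8*c^3 - 2*c^2 - c + (c - 3)*(-24*c^2 + 4*c + 1) + 1)/(8*c^3 - 2*c^2 - c + 1)^2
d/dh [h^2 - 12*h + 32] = 2*h - 12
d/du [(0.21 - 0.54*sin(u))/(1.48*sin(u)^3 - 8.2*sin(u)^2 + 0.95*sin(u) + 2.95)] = (1.5984*sin(u)^3 - 5.3604*sin(u)^2 + 3.444*sin(u) - 1.7925)*cos(u)/(2.1904*sin(u)^6 - 24.272*sin(u)^5 + 70.052*sin(u)^4 - 6.848*sin(u)^3 - 47.4775*sin(u)^2 + 5.605*sin(u) + 8.7025)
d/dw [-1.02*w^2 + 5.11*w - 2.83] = 5.11 - 2.04*w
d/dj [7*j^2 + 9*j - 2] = 14*j + 9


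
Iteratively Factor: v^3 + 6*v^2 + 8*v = (v)*(v^2 + 6*v + 8) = v*(v + 4)*(v + 2)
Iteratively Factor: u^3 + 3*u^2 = (u)*(u^2 + 3*u) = u*(u + 3)*(u)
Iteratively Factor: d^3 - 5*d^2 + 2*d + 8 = (d - 4)*(d^2 - d - 2) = (d - 4)*(d - 2)*(d + 1)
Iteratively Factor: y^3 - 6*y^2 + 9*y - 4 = (y - 1)*(y^2 - 5*y + 4) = (y - 4)*(y - 1)*(y - 1)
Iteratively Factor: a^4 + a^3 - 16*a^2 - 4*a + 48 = (a + 2)*(a^3 - a^2 - 14*a + 24) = (a - 2)*(a + 2)*(a^2 + a - 12) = (a - 2)*(a + 2)*(a + 4)*(a - 3)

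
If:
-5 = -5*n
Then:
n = 1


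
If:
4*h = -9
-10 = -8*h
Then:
No Solution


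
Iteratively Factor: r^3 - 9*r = (r)*(r^2 - 9) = r*(r + 3)*(r - 3)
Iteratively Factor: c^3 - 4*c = (c + 2)*(c^2 - 2*c) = (c - 2)*(c + 2)*(c)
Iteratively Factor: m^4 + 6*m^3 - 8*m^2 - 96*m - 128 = (m + 4)*(m^3 + 2*m^2 - 16*m - 32) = (m + 2)*(m + 4)*(m^2 - 16) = (m - 4)*(m + 2)*(m + 4)*(m + 4)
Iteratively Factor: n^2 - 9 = (n + 3)*(n - 3)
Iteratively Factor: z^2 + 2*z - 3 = (z + 3)*(z - 1)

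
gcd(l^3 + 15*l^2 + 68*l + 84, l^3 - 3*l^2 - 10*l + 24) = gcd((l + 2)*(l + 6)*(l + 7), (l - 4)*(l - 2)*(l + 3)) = 1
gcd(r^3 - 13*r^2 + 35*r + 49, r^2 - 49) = r - 7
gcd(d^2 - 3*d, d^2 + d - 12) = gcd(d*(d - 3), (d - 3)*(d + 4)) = d - 3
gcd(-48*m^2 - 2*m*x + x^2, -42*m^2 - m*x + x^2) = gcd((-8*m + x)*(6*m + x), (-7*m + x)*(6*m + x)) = 6*m + x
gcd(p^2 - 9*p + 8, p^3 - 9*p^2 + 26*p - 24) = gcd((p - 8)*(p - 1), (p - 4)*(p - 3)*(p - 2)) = 1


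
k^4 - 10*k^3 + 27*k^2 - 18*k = k*(k - 6)*(k - 3)*(k - 1)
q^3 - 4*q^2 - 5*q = q*(q - 5)*(q + 1)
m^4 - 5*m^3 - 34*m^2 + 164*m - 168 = (m - 7)*(m - 2)^2*(m + 6)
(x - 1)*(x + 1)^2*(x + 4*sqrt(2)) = x^4 + x^3 + 4*sqrt(2)*x^3 - x^2 + 4*sqrt(2)*x^2 - 4*sqrt(2)*x - x - 4*sqrt(2)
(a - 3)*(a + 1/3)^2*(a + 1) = a^4 - 4*a^3/3 - 38*a^2/9 - 20*a/9 - 1/3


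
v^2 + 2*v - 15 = (v - 3)*(v + 5)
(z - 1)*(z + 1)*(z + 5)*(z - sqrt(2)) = z^4 - sqrt(2)*z^3 + 5*z^3 - 5*sqrt(2)*z^2 - z^2 - 5*z + sqrt(2)*z + 5*sqrt(2)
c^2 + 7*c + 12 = (c + 3)*(c + 4)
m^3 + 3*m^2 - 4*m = m*(m - 1)*(m + 4)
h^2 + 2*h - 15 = (h - 3)*(h + 5)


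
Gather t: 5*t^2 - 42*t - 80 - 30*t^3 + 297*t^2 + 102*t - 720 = -30*t^3 + 302*t^2 + 60*t - 800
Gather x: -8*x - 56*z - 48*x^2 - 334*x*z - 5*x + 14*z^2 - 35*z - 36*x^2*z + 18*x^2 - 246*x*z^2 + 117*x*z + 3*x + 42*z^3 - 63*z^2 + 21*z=x^2*(-36*z - 30) + x*(-246*z^2 - 217*z - 10) + 42*z^3 - 49*z^2 - 70*z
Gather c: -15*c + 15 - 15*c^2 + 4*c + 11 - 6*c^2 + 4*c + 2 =-21*c^2 - 7*c + 28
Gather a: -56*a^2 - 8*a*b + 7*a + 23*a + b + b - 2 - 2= -56*a^2 + a*(30 - 8*b) + 2*b - 4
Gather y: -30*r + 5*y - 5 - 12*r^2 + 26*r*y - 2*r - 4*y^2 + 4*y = -12*r^2 - 32*r - 4*y^2 + y*(26*r + 9) - 5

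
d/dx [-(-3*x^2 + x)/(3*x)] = 1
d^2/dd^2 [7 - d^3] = -6*d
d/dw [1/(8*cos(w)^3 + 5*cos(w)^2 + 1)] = 2*(12*cos(w) + 5)*sin(w)*cos(w)/(8*cos(w)^3 + 5*cos(w)^2 + 1)^2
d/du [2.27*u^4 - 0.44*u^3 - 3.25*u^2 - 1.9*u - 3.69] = 9.08*u^3 - 1.32*u^2 - 6.5*u - 1.9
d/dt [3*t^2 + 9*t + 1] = 6*t + 9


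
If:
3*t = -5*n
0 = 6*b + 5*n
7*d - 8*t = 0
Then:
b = t/2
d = 8*t/7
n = -3*t/5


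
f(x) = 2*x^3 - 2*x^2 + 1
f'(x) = 6*x^2 - 4*x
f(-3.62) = -120.08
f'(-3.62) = 93.11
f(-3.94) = -152.37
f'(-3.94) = 108.90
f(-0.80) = -1.30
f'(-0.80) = 7.04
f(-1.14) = -4.56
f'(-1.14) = 12.36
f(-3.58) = -116.40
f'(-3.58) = 91.22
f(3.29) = 50.57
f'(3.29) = 51.78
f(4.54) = 146.93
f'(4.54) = 105.51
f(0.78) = 0.73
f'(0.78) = 0.53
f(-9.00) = -1619.00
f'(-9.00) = 522.00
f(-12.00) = -3743.00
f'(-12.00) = 912.00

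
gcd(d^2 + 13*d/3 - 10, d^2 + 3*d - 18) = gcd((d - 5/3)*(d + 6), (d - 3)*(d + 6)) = d + 6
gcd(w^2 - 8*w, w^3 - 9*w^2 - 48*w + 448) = w - 8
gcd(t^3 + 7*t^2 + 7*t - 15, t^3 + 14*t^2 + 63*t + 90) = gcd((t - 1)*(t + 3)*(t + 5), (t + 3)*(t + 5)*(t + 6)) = t^2 + 8*t + 15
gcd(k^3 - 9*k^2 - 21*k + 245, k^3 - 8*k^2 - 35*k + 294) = k^2 - 14*k + 49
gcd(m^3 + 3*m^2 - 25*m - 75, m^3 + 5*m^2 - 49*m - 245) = m + 5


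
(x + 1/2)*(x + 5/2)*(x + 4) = x^3 + 7*x^2 + 53*x/4 + 5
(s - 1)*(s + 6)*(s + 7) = s^3 + 12*s^2 + 29*s - 42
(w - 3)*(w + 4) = w^2 + w - 12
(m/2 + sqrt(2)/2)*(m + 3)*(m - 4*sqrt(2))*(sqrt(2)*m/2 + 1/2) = sqrt(2)*m^4/4 - 5*m^3/4 + 3*sqrt(2)*m^3/4 - 11*sqrt(2)*m^2/4 - 15*m^2/4 - 33*sqrt(2)*m/4 - 2*m - 6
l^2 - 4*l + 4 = (l - 2)^2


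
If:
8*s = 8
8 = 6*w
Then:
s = 1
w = 4/3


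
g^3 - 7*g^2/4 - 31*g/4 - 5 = (g - 4)*(g + 1)*(g + 5/4)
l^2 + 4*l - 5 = (l - 1)*(l + 5)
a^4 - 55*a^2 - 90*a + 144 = (a - 8)*(a - 1)*(a + 3)*(a + 6)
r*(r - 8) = r^2 - 8*r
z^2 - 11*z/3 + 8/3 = (z - 8/3)*(z - 1)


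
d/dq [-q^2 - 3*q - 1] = -2*q - 3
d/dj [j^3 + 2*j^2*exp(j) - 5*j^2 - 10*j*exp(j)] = 2*j^2*exp(j) + 3*j^2 - 6*j*exp(j) - 10*j - 10*exp(j)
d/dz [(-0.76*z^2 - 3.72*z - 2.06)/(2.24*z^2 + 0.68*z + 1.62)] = (7.816*z^2 + 6.7664*z - 4.6256)/(5.0176*z^4 + 3.0464*z^3 + 7.72*z^2 + 2.2032*z + 2.6244)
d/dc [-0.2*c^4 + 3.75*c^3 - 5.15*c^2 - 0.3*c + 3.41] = -0.8*c^3 + 11.25*c^2 - 10.3*c - 0.3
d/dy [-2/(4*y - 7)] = 8/(4*y - 7)^2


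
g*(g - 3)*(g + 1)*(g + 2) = g^4 - 7*g^2 - 6*g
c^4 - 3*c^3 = c^3*(c - 3)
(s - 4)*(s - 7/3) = s^2 - 19*s/3 + 28/3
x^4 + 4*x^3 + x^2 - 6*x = x*(x - 1)*(x + 2)*(x + 3)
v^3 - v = v*(v - 1)*(v + 1)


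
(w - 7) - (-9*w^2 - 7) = 9*w^2 + w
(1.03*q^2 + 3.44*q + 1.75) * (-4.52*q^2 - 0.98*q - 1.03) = -4.6556*q^4 - 16.5582*q^3 - 12.3421*q^2 - 5.2582*q - 1.8025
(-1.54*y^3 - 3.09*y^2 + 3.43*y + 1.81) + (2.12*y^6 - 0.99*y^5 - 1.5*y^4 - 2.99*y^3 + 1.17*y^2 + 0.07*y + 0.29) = 2.12*y^6 - 0.99*y^5 - 1.5*y^4 - 4.53*y^3 - 1.92*y^2 + 3.5*y + 2.1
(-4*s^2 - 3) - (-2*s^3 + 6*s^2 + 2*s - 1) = 2*s^3 - 10*s^2 - 2*s - 2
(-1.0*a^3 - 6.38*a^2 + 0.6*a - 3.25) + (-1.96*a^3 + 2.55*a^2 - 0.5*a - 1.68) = -2.96*a^3 - 3.83*a^2 + 0.1*a - 4.93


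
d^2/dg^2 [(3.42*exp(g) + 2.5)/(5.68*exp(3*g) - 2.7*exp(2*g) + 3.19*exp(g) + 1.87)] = (441.349632*exp(6*g) + 568.55664*exp(5*g) - 644.678856*exp(4*g) - 279.283876*exp(3*g) - 199.97802*exp(2*g) + 55.528924*exp(g) - 2.953852)*exp(g)/(183.250432*exp(9*g) - 261.32544*exp(8*g) + 432.972768*exp(7*g) - 132.221976*exp(6*g) + 71.096124*exp(5*g) + 161.767914*exp(4*g) - 4.58892500000002*exp(3*g) + 28.763031*exp(2*g) + 33.465333*exp(g) + 6.539203)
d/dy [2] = 0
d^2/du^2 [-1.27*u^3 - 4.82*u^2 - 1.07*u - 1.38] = -7.62*u - 9.64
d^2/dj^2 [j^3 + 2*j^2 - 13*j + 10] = 6*j + 4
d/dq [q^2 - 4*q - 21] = 2*q - 4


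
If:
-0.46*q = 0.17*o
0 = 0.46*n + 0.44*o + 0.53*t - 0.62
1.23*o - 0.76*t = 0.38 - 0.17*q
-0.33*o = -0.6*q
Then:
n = 1.92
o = 0.00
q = 0.00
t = -0.50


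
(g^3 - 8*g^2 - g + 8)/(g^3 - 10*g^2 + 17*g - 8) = (g + 1)/(g - 1)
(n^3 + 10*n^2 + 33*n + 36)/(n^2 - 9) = (n^2 + 7*n + 12)/(n - 3)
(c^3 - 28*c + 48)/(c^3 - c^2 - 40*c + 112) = (c^2 + 4*c - 12)/(c^2 + 3*c - 28)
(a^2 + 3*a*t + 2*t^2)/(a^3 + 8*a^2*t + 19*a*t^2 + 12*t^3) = (a + 2*t)/(a^2 + 7*a*t + 12*t^2)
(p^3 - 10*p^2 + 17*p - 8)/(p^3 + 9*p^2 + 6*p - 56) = (p^3 - 10*p^2 + 17*p - 8)/(p^3 + 9*p^2 + 6*p - 56)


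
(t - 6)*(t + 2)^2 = t^3 - 2*t^2 - 20*t - 24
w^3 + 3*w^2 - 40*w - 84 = (w - 6)*(w + 2)*(w + 7)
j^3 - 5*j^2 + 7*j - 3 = (j - 3)*(j - 1)^2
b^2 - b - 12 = (b - 4)*(b + 3)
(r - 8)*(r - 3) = r^2 - 11*r + 24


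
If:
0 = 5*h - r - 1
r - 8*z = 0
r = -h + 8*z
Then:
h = 0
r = -1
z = -1/8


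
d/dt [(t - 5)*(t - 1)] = 2*t - 6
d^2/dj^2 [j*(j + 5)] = 2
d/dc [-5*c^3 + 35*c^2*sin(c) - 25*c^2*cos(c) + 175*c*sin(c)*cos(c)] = 25*c^2*sin(c) + 35*c^2*cos(c) - 15*c^2 + 70*c*sin(c) - 50*c*cos(c) + 175*c*cos(2*c) + 175*sin(2*c)/2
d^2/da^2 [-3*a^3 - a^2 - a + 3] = -18*a - 2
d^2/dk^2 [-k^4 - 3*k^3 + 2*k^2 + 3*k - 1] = -12*k^2 - 18*k + 4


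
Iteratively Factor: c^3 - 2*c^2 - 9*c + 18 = (c + 3)*(c^2 - 5*c + 6) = (c - 3)*(c + 3)*(c - 2)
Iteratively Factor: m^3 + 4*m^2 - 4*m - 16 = (m - 2)*(m^2 + 6*m + 8) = (m - 2)*(m + 2)*(m + 4)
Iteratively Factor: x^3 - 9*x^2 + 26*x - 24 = (x - 3)*(x^2 - 6*x + 8) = (x - 3)*(x - 2)*(x - 4)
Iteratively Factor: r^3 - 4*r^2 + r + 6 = (r - 2)*(r^2 - 2*r - 3) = (r - 3)*(r - 2)*(r + 1)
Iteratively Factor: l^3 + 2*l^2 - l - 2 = (l + 1)*(l^2 + l - 2) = (l - 1)*(l + 1)*(l + 2)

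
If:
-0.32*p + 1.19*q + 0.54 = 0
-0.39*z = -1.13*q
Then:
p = 1.28346238938053*z + 1.6875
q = 0.345132743362832*z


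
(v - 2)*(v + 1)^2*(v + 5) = v^4 + 5*v^3 - 3*v^2 - 17*v - 10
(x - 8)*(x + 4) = x^2 - 4*x - 32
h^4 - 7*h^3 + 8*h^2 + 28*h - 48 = (h - 4)*(h - 3)*(h - 2)*(h + 2)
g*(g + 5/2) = g^2 + 5*g/2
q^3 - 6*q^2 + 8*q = q*(q - 4)*(q - 2)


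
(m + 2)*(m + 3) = m^2 + 5*m + 6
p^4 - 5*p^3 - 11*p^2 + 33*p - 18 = (p - 6)*(p - 1)^2*(p + 3)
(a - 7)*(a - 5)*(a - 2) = a^3 - 14*a^2 + 59*a - 70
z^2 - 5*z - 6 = (z - 6)*(z + 1)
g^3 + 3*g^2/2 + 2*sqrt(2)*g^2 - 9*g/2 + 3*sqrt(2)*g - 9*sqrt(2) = (g - 3/2)*(g + 3)*(g + 2*sqrt(2))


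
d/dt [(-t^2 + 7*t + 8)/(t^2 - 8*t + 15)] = (t^2 - 46*t + 169)/(t^4 - 16*t^3 + 94*t^2 - 240*t + 225)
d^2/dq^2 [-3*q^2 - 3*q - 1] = -6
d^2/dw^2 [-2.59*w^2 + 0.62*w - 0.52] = -5.18000000000000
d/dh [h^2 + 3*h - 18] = 2*h + 3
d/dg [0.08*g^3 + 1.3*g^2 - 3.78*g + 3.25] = 0.24*g^2 + 2.6*g - 3.78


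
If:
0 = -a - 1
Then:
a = -1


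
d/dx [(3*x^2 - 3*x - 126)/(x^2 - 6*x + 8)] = 15*(-x^2 + 20*x - 52)/(x^4 - 12*x^3 + 52*x^2 - 96*x + 64)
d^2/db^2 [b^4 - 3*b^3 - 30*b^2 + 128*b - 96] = 12*b^2 - 18*b - 60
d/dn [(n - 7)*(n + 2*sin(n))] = n + (n - 7)*(2*cos(n) + 1) + 2*sin(n)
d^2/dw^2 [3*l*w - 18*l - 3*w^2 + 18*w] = -6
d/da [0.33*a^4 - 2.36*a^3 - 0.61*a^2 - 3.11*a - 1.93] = 1.32*a^3 - 7.08*a^2 - 1.22*a - 3.11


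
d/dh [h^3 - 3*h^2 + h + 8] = 3*h^2 - 6*h + 1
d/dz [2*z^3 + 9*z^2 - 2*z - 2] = 6*z^2 + 18*z - 2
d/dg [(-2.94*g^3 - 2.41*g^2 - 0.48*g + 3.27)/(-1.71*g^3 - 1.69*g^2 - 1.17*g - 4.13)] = (0.8475*g^4 + 5.238*g^3 + 55.2102*g^2 + 30.9592*g + 5.8083)/(2.9241*g^6 + 5.7798*g^5 + 6.8575*g^4 + 18.0792*g^3 + 15.3283*g^2 + 9.6642*g + 17.0569)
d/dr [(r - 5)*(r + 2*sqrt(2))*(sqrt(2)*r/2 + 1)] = 3*sqrt(2)*r^2/2 - 5*sqrt(2)*r + 6*r - 15 + 2*sqrt(2)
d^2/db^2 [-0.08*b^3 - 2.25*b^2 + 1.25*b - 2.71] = -0.48*b - 4.5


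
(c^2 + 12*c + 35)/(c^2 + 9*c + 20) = (c + 7)/(c + 4)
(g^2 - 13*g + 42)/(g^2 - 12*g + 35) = (g - 6)/(g - 5)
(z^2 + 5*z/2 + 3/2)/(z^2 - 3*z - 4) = (z + 3/2)/(z - 4)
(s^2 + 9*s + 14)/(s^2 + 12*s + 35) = (s + 2)/(s + 5)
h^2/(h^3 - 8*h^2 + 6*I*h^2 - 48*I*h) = h/(h^2 + h*(-8 + 6*I) - 48*I)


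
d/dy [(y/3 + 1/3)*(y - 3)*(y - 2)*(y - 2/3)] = 4*y^3/3 - 14*y^2/3 + 22*y/9 + 16/9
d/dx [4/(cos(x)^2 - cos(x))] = 4*(-sin(x)/cos(x)^2 + 2*tan(x))/(cos(x) - 1)^2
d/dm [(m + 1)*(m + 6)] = 2*m + 7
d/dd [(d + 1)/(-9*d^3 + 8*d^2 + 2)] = (-9*d^3 + 8*d^2 + d*(d + 1)*(27*d - 16) + 2)/(-9*d^3 + 8*d^2 + 2)^2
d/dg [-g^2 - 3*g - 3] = -2*g - 3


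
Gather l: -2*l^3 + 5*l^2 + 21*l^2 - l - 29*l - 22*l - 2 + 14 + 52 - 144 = -2*l^3 + 26*l^2 - 52*l - 80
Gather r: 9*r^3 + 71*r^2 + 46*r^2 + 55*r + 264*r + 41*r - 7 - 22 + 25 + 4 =9*r^3 + 117*r^2 + 360*r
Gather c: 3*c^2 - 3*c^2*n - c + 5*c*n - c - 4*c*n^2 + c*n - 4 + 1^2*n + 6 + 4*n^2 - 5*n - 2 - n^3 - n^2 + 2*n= c^2*(3 - 3*n) + c*(-4*n^2 + 6*n - 2) - n^3 + 3*n^2 - 2*n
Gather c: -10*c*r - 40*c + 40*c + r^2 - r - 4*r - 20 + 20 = -10*c*r + r^2 - 5*r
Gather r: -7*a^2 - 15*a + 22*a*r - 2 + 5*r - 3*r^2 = -7*a^2 - 15*a - 3*r^2 + r*(22*a + 5) - 2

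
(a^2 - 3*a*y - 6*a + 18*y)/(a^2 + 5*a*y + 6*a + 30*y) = (a^2 - 3*a*y - 6*a + 18*y)/(a^2 + 5*a*y + 6*a + 30*y)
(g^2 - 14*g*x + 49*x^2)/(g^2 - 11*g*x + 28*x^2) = (-g + 7*x)/(-g + 4*x)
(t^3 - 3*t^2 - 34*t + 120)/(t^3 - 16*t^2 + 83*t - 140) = (t + 6)/(t - 7)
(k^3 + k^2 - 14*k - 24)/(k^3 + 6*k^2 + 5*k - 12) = (k^2 - 2*k - 8)/(k^2 + 3*k - 4)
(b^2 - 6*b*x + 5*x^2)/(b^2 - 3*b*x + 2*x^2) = (-b + 5*x)/(-b + 2*x)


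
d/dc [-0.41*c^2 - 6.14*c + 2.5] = -0.82*c - 6.14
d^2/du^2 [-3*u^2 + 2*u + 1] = -6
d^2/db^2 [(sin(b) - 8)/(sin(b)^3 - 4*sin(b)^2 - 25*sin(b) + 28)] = 2*(-2*sin(b)^6 + 40*sin(b)^5 - 191*sin(b)^4 + 37*sin(b)^3 + 190*sin(b)^2 + 4180*sin(b) + 5196)/((sin(b) - 7)^3*(sin(b) - 1)^2*(sin(b) + 4)^3)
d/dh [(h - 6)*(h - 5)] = 2*h - 11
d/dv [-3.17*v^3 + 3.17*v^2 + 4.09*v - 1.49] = -9.51*v^2 + 6.34*v + 4.09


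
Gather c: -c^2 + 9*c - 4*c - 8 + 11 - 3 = -c^2 + 5*c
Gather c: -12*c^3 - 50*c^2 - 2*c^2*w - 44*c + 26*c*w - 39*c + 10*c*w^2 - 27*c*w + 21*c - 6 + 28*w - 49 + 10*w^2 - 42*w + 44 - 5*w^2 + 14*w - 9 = -12*c^3 + c^2*(-2*w - 50) + c*(10*w^2 - w - 62) + 5*w^2 - 20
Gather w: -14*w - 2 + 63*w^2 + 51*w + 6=63*w^2 + 37*w + 4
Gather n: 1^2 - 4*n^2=1 - 4*n^2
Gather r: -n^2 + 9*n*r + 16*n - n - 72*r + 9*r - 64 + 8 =-n^2 + 15*n + r*(9*n - 63) - 56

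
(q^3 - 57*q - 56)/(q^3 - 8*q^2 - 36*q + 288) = (q^2 + 8*q + 7)/(q^2 - 36)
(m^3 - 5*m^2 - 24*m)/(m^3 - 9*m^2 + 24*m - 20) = m*(m^2 - 5*m - 24)/(m^3 - 9*m^2 + 24*m - 20)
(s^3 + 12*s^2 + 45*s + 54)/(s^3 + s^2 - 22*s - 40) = (s^3 + 12*s^2 + 45*s + 54)/(s^3 + s^2 - 22*s - 40)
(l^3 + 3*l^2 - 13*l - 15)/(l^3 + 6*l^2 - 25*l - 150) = (l^2 - 2*l - 3)/(l^2 + l - 30)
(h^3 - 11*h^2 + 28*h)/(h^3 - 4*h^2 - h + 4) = h*(h - 7)/(h^2 - 1)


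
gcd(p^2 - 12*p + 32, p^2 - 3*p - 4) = p - 4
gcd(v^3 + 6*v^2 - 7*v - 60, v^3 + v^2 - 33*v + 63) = v - 3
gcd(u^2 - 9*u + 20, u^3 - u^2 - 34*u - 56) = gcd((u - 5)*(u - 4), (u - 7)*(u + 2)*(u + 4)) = 1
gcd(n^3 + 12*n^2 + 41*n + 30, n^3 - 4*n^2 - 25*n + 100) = n + 5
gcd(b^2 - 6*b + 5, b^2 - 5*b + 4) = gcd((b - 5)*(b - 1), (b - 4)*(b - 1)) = b - 1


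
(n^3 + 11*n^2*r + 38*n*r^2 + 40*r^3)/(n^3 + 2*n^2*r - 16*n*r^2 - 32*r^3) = (-n - 5*r)/(-n + 4*r)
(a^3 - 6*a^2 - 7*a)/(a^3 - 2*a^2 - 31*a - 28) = a/(a + 4)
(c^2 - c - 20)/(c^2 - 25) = (c + 4)/(c + 5)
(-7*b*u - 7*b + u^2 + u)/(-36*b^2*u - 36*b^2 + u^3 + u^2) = (-7*b + u)/(-36*b^2 + u^2)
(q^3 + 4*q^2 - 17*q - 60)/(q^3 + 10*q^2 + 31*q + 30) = (q - 4)/(q + 2)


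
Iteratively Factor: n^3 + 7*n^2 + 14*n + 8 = (n + 2)*(n^2 + 5*n + 4) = (n + 2)*(n + 4)*(n + 1)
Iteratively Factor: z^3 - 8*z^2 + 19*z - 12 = (z - 3)*(z^2 - 5*z + 4) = (z - 4)*(z - 3)*(z - 1)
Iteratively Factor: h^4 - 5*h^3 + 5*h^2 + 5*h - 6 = (h + 1)*(h^3 - 6*h^2 + 11*h - 6) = (h - 3)*(h + 1)*(h^2 - 3*h + 2) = (h - 3)*(h - 1)*(h + 1)*(h - 2)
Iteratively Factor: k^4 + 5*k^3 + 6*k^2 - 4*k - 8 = (k + 2)*(k^3 + 3*k^2 - 4) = (k + 2)^2*(k^2 + k - 2) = (k + 2)^3*(k - 1)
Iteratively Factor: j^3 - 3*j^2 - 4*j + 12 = (j - 2)*(j^2 - j - 6) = (j - 2)*(j + 2)*(j - 3)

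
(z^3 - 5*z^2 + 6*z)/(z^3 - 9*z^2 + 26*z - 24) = z/(z - 4)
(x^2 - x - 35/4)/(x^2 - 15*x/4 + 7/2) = (4*x^2 - 4*x - 35)/(4*x^2 - 15*x + 14)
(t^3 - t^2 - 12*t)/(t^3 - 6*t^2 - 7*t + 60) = t/(t - 5)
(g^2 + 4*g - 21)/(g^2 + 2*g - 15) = (g + 7)/(g + 5)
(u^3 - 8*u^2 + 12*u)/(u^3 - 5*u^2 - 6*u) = (u - 2)/(u + 1)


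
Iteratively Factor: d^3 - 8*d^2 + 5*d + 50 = (d + 2)*(d^2 - 10*d + 25) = (d - 5)*(d + 2)*(d - 5)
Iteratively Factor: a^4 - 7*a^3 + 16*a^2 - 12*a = (a - 2)*(a^3 - 5*a^2 + 6*a) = (a - 2)^2*(a^2 - 3*a) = (a - 3)*(a - 2)^2*(a)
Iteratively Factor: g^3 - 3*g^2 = (g)*(g^2 - 3*g) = g*(g - 3)*(g)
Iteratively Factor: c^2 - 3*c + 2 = (c - 2)*(c - 1)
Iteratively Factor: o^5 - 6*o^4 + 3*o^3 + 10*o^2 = (o - 5)*(o^4 - o^3 - 2*o^2) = (o - 5)*(o - 2)*(o^3 + o^2) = (o - 5)*(o - 2)*(o + 1)*(o^2) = o*(o - 5)*(o - 2)*(o + 1)*(o)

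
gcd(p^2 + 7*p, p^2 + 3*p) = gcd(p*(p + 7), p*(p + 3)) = p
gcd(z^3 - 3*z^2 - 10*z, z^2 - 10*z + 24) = 1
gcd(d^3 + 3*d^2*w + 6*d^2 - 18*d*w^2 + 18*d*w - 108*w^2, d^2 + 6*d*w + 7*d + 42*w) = d + 6*w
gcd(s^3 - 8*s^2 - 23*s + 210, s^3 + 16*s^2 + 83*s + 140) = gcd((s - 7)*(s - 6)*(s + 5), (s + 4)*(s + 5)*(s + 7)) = s + 5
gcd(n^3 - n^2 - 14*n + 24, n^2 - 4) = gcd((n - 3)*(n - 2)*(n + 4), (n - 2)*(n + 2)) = n - 2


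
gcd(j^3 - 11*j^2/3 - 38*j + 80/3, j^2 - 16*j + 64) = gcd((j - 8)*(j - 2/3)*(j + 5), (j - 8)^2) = j - 8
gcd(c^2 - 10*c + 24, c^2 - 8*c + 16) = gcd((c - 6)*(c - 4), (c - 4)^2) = c - 4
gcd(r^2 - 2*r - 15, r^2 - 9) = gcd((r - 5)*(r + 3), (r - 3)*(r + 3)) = r + 3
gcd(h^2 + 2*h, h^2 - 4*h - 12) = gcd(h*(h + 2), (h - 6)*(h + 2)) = h + 2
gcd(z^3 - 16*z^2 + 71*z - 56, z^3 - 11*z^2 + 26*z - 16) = z^2 - 9*z + 8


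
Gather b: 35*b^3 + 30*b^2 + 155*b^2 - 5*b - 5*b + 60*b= 35*b^3 + 185*b^2 + 50*b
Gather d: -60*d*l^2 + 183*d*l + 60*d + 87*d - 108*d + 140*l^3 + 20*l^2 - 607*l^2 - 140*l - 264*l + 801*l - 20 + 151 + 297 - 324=d*(-60*l^2 + 183*l + 39) + 140*l^3 - 587*l^2 + 397*l + 104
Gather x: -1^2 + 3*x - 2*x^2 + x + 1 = -2*x^2 + 4*x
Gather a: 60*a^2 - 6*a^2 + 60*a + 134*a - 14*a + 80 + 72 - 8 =54*a^2 + 180*a + 144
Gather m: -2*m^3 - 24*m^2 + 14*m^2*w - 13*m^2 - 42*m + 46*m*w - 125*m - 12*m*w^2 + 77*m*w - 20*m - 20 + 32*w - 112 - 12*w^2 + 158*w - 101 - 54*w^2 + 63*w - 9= -2*m^3 + m^2*(14*w - 37) + m*(-12*w^2 + 123*w - 187) - 66*w^2 + 253*w - 242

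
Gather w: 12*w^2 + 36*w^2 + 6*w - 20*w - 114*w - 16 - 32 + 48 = 48*w^2 - 128*w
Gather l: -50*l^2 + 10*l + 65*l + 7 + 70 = -50*l^2 + 75*l + 77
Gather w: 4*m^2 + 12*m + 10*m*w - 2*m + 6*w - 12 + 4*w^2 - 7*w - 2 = 4*m^2 + 10*m + 4*w^2 + w*(10*m - 1) - 14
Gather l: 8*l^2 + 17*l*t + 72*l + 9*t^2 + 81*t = 8*l^2 + l*(17*t + 72) + 9*t^2 + 81*t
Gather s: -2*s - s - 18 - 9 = -3*s - 27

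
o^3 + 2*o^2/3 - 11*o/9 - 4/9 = (o - 1)*(o + 1/3)*(o + 4/3)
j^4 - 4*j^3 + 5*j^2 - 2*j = j*(j - 2)*(j - 1)^2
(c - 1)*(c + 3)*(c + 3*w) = c^3 + 3*c^2*w + 2*c^2 + 6*c*w - 3*c - 9*w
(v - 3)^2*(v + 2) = v^3 - 4*v^2 - 3*v + 18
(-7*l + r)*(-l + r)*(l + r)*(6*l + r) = 42*l^4 + l^3*r - 43*l^2*r^2 - l*r^3 + r^4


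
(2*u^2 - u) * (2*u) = 4*u^3 - 2*u^2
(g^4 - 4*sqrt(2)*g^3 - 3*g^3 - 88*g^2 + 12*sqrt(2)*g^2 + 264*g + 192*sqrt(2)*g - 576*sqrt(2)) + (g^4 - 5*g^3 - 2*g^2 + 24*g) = 2*g^4 - 8*g^3 - 4*sqrt(2)*g^3 - 90*g^2 + 12*sqrt(2)*g^2 + 192*sqrt(2)*g + 288*g - 576*sqrt(2)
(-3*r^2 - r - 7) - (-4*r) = -3*r^2 + 3*r - 7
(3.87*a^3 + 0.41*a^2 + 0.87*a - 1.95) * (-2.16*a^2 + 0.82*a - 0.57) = -8.3592*a^5 + 2.2878*a^4 - 3.7489*a^3 + 4.6917*a^2 - 2.0949*a + 1.1115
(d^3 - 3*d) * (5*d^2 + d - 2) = 5*d^5 + d^4 - 17*d^3 - 3*d^2 + 6*d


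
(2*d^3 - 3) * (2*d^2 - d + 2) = 4*d^5 - 2*d^4 + 4*d^3 - 6*d^2 + 3*d - 6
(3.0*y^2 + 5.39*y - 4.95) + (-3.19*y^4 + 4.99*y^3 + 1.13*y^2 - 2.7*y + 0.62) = -3.19*y^4 + 4.99*y^3 + 4.13*y^2 + 2.69*y - 4.33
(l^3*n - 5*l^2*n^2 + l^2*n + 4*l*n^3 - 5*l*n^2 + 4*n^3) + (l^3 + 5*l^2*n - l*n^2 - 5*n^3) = l^3*n + l^3 - 5*l^2*n^2 + 6*l^2*n + 4*l*n^3 - 6*l*n^2 - n^3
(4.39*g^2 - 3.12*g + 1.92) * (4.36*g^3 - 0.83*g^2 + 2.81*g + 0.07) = 19.1404*g^5 - 17.2469*g^4 + 23.2967*g^3 - 10.0535*g^2 + 5.1768*g + 0.1344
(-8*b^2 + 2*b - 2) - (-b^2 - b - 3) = -7*b^2 + 3*b + 1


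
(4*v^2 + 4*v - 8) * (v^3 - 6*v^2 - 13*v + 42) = 4*v^5 - 20*v^4 - 84*v^3 + 164*v^2 + 272*v - 336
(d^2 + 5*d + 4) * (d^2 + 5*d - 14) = d^4 + 10*d^3 + 15*d^2 - 50*d - 56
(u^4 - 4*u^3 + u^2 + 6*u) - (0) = u^4 - 4*u^3 + u^2 + 6*u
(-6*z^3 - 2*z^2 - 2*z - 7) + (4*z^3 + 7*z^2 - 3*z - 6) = -2*z^3 + 5*z^2 - 5*z - 13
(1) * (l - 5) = l - 5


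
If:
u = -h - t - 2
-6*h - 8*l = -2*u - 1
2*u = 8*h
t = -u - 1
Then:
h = -1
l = -1/8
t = 3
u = -4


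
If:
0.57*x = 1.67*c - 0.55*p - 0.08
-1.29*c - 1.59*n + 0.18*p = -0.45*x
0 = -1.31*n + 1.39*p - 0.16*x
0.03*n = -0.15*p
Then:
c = 0.18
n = -0.04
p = 0.01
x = 0.37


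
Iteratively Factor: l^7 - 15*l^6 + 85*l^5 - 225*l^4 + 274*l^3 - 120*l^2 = (l - 5)*(l^6 - 10*l^5 + 35*l^4 - 50*l^3 + 24*l^2) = (l - 5)*(l - 1)*(l^5 - 9*l^4 + 26*l^3 - 24*l^2) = l*(l - 5)*(l - 1)*(l^4 - 9*l^3 + 26*l^2 - 24*l) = l*(l - 5)*(l - 4)*(l - 1)*(l^3 - 5*l^2 + 6*l) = l*(l - 5)*(l - 4)*(l - 3)*(l - 1)*(l^2 - 2*l) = l*(l - 5)*(l - 4)*(l - 3)*(l - 2)*(l - 1)*(l)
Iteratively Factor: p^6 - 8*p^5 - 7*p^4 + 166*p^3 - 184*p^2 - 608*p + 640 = (p - 4)*(p^5 - 4*p^4 - 23*p^3 + 74*p^2 + 112*p - 160) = (p - 4)*(p + 2)*(p^4 - 6*p^3 - 11*p^2 + 96*p - 80) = (p - 4)^2*(p + 2)*(p^3 - 2*p^2 - 19*p + 20) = (p - 5)*(p - 4)^2*(p + 2)*(p^2 + 3*p - 4) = (p - 5)*(p - 4)^2*(p + 2)*(p + 4)*(p - 1)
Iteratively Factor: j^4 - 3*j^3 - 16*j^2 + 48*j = (j - 4)*(j^3 + j^2 - 12*j) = j*(j - 4)*(j^2 + j - 12) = j*(j - 4)*(j - 3)*(j + 4)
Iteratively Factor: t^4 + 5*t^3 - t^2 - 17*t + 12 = (t - 1)*(t^3 + 6*t^2 + 5*t - 12) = (t - 1)*(t + 3)*(t^2 + 3*t - 4) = (t - 1)^2*(t + 3)*(t + 4)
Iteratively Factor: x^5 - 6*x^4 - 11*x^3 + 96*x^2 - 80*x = (x)*(x^4 - 6*x^3 - 11*x^2 + 96*x - 80) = x*(x + 4)*(x^3 - 10*x^2 + 29*x - 20) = x*(x - 4)*(x + 4)*(x^2 - 6*x + 5) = x*(x - 4)*(x - 1)*(x + 4)*(x - 5)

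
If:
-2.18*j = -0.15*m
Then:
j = 0.0688073394495413*m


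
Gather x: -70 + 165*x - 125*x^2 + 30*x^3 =30*x^3 - 125*x^2 + 165*x - 70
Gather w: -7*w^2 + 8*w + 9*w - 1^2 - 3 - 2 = -7*w^2 + 17*w - 6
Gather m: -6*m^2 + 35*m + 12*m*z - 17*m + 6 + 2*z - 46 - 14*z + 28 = -6*m^2 + m*(12*z + 18) - 12*z - 12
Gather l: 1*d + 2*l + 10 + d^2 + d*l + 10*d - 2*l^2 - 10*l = d^2 + 11*d - 2*l^2 + l*(d - 8) + 10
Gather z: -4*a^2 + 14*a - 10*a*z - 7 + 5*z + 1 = -4*a^2 + 14*a + z*(5 - 10*a) - 6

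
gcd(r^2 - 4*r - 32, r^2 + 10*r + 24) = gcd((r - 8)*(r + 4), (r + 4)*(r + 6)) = r + 4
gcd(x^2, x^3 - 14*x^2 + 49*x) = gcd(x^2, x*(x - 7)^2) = x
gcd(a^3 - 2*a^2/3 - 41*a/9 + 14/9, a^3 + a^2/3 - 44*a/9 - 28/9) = a^2 - a/3 - 14/3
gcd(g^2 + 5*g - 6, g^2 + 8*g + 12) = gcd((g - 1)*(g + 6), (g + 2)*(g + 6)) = g + 6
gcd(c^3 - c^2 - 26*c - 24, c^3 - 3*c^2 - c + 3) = c + 1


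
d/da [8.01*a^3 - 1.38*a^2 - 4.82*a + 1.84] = 24.03*a^2 - 2.76*a - 4.82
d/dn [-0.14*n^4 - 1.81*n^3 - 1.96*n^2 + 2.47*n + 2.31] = -0.56*n^3 - 5.43*n^2 - 3.92*n + 2.47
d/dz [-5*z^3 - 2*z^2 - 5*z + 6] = -15*z^2 - 4*z - 5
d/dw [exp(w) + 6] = exp(w)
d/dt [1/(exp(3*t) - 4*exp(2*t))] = (8 - 3*exp(t))*exp(-2*t)/(exp(t) - 4)^2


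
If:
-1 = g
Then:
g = -1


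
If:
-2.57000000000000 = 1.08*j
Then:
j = -2.38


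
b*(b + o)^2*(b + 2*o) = b^4 + 4*b^3*o + 5*b^2*o^2 + 2*b*o^3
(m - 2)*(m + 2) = m^2 - 4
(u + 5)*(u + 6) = u^2 + 11*u + 30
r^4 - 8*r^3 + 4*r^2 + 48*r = r*(r - 6)*(r - 4)*(r + 2)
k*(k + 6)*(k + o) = k^3 + k^2*o + 6*k^2 + 6*k*o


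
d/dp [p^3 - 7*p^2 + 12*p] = 3*p^2 - 14*p + 12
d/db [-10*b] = -10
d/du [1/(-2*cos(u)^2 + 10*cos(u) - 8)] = (5 - 2*cos(u))*sin(u)/(2*(cos(u)^2 - 5*cos(u) + 4)^2)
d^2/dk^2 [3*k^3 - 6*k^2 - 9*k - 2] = 18*k - 12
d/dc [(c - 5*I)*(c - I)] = 2*c - 6*I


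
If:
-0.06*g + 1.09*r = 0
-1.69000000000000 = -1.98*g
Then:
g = 0.85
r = 0.05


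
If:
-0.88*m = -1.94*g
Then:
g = 0.45360824742268*m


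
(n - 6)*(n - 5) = n^2 - 11*n + 30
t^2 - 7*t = t*(t - 7)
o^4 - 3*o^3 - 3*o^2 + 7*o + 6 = (o - 3)*(o - 2)*(o + 1)^2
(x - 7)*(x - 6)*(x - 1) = x^3 - 14*x^2 + 55*x - 42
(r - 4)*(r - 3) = r^2 - 7*r + 12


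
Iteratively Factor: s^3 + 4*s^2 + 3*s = (s)*(s^2 + 4*s + 3) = s*(s + 1)*(s + 3)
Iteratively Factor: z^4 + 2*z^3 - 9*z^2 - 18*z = (z + 2)*(z^3 - 9*z) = (z + 2)*(z + 3)*(z^2 - 3*z) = z*(z + 2)*(z + 3)*(z - 3)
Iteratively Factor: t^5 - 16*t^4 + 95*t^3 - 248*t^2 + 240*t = (t - 4)*(t^4 - 12*t^3 + 47*t^2 - 60*t) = (t - 4)*(t - 3)*(t^3 - 9*t^2 + 20*t) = t*(t - 4)*(t - 3)*(t^2 - 9*t + 20) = t*(t - 5)*(t - 4)*(t - 3)*(t - 4)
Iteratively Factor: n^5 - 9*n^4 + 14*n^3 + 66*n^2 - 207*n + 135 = (n - 3)*(n^4 - 6*n^3 - 4*n^2 + 54*n - 45) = (n - 3)*(n + 3)*(n^3 - 9*n^2 + 23*n - 15) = (n - 3)*(n - 1)*(n + 3)*(n^2 - 8*n + 15) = (n - 3)^2*(n - 1)*(n + 3)*(n - 5)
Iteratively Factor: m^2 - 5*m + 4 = (m - 4)*(m - 1)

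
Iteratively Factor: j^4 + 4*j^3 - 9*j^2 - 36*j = (j + 4)*(j^3 - 9*j) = j*(j + 4)*(j^2 - 9) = j*(j + 3)*(j + 4)*(j - 3)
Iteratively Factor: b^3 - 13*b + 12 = (b - 3)*(b^2 + 3*b - 4) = (b - 3)*(b - 1)*(b + 4)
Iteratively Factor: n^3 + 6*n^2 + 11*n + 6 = (n + 2)*(n^2 + 4*n + 3) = (n + 1)*(n + 2)*(n + 3)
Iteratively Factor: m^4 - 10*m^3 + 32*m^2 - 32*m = (m)*(m^3 - 10*m^2 + 32*m - 32) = m*(m - 4)*(m^2 - 6*m + 8) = m*(m - 4)*(m - 2)*(m - 4)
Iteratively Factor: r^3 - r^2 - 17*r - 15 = (r + 3)*(r^2 - 4*r - 5) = (r + 1)*(r + 3)*(r - 5)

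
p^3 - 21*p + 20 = (p - 4)*(p - 1)*(p + 5)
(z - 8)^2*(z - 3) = z^3 - 19*z^2 + 112*z - 192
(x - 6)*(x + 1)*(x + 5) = x^3 - 31*x - 30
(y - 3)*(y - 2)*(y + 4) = y^3 - y^2 - 14*y + 24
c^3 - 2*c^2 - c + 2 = (c - 2)*(c - 1)*(c + 1)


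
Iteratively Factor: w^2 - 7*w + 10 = (w - 5)*(w - 2)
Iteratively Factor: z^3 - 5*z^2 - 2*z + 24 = (z - 4)*(z^2 - z - 6) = (z - 4)*(z + 2)*(z - 3)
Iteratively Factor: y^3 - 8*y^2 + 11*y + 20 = (y + 1)*(y^2 - 9*y + 20) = (y - 4)*(y + 1)*(y - 5)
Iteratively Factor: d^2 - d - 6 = (d - 3)*(d + 2)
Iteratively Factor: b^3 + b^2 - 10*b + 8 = (b - 1)*(b^2 + 2*b - 8) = (b - 2)*(b - 1)*(b + 4)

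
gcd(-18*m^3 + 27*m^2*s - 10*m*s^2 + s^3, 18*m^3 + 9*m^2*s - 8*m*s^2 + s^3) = 18*m^2 - 9*m*s + s^2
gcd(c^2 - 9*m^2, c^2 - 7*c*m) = 1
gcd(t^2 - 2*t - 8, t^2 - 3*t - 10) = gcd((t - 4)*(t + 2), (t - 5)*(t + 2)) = t + 2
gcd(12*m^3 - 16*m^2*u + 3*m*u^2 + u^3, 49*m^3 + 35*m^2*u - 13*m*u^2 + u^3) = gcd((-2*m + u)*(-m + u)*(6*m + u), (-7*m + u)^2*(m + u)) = 1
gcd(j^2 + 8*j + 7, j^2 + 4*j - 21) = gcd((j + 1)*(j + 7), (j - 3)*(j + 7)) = j + 7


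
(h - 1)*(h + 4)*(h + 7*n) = h^3 + 7*h^2*n + 3*h^2 + 21*h*n - 4*h - 28*n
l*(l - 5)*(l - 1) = l^3 - 6*l^2 + 5*l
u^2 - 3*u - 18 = (u - 6)*(u + 3)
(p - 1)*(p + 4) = p^2 + 3*p - 4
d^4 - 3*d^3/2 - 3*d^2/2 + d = d*(d - 2)*(d - 1/2)*(d + 1)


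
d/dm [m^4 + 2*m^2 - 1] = 4*m*(m^2 + 1)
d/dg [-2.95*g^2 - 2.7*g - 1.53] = -5.9*g - 2.7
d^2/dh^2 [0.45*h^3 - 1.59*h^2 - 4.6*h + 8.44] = 2.7*h - 3.18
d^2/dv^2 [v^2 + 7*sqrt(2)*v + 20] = 2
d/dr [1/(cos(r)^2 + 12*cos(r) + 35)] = 2*(cos(r) + 6)*sin(r)/(cos(r)^2 + 12*cos(r) + 35)^2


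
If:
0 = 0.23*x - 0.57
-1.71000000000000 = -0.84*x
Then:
No Solution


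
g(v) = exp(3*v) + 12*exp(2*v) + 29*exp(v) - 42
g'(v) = 3*exp(3*v) + 24*exp(2*v) + 29*exp(v)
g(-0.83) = -26.99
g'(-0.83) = 17.46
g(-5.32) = -41.86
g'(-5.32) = 0.14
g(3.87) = 139124.25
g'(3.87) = 387136.42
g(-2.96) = -40.46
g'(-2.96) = 1.57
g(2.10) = 1539.63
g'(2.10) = 3471.01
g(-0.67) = -23.88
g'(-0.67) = 21.53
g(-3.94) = -41.43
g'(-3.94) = 0.57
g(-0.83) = -26.99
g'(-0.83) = 17.46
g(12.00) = 4311549421300600.30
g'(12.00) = 12934330384996590.88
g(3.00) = 13484.71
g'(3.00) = 34574.02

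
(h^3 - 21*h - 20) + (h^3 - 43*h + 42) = 2*h^3 - 64*h + 22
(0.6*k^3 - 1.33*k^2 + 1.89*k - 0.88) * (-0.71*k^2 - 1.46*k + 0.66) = -0.426*k^5 + 0.0683*k^4 + 0.9959*k^3 - 3.0124*k^2 + 2.5322*k - 0.5808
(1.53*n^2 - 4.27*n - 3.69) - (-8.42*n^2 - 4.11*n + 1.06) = 9.95*n^2 - 0.159999999999999*n - 4.75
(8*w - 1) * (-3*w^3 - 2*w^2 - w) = -24*w^4 - 13*w^3 - 6*w^2 + w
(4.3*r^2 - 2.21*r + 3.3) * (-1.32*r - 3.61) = -5.676*r^3 - 12.6058*r^2 + 3.6221*r - 11.913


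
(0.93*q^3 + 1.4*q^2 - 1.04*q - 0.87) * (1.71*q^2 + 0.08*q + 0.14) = 1.5903*q^5 + 2.4684*q^4 - 1.5362*q^3 - 1.3749*q^2 - 0.2152*q - 0.1218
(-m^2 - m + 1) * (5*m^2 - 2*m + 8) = -5*m^4 - 3*m^3 - m^2 - 10*m + 8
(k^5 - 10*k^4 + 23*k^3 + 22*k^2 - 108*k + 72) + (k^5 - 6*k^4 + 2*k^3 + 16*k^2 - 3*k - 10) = 2*k^5 - 16*k^4 + 25*k^3 + 38*k^2 - 111*k + 62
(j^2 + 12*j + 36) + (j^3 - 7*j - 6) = j^3 + j^2 + 5*j + 30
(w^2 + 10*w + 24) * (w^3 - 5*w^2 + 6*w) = w^5 + 5*w^4 - 20*w^3 - 60*w^2 + 144*w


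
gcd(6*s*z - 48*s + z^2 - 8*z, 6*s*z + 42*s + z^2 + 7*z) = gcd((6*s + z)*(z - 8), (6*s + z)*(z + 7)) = 6*s + z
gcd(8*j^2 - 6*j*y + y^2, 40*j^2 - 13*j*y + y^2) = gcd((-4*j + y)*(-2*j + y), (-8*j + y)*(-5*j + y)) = 1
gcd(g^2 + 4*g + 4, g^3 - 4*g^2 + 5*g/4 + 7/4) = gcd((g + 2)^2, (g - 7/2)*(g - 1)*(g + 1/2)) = 1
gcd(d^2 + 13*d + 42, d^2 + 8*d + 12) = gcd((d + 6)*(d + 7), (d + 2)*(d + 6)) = d + 6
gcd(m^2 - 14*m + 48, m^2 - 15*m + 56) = m - 8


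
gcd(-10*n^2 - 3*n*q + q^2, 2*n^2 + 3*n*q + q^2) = 2*n + q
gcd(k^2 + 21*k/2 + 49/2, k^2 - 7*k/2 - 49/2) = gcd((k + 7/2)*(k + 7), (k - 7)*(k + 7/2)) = k + 7/2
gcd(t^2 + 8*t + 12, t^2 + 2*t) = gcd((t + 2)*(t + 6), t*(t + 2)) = t + 2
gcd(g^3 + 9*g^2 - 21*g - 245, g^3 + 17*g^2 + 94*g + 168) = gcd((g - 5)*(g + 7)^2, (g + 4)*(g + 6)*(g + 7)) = g + 7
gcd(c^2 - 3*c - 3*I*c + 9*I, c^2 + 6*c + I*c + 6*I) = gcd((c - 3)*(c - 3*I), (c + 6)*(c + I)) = 1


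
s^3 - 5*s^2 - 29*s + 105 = (s - 7)*(s - 3)*(s + 5)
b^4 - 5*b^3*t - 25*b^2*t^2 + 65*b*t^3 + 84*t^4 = (b - 7*t)*(b - 3*t)*(b + t)*(b + 4*t)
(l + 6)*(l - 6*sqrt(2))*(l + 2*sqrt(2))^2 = l^4 - 2*sqrt(2)*l^3 + 6*l^3 - 40*l^2 - 12*sqrt(2)*l^2 - 240*l - 48*sqrt(2)*l - 288*sqrt(2)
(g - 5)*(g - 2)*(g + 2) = g^3 - 5*g^2 - 4*g + 20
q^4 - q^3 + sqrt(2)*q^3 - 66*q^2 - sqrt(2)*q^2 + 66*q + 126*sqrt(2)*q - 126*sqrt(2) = (q - 1)*(q - 3*sqrt(2))^2*(q + 7*sqrt(2))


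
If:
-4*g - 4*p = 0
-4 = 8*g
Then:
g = -1/2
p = 1/2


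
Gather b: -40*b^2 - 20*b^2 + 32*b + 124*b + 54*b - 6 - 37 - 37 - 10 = -60*b^2 + 210*b - 90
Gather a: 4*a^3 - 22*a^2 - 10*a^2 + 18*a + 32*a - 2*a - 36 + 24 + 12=4*a^3 - 32*a^2 + 48*a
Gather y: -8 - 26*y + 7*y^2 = 7*y^2 - 26*y - 8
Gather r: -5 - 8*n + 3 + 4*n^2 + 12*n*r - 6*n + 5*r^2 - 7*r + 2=4*n^2 - 14*n + 5*r^2 + r*(12*n - 7)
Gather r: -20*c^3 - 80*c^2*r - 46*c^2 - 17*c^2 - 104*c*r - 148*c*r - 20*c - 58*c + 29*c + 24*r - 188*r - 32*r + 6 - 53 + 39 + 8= -20*c^3 - 63*c^2 - 49*c + r*(-80*c^2 - 252*c - 196)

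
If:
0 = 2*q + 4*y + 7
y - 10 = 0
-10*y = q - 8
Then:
No Solution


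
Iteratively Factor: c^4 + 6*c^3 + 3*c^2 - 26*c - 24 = (c + 1)*(c^3 + 5*c^2 - 2*c - 24) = (c + 1)*(c + 4)*(c^2 + c - 6) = (c + 1)*(c + 3)*(c + 4)*(c - 2)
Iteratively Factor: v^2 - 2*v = (v)*(v - 2)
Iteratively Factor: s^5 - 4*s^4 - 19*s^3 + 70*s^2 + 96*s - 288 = (s - 2)*(s^4 - 2*s^3 - 23*s^2 + 24*s + 144) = (s - 4)*(s - 2)*(s^3 + 2*s^2 - 15*s - 36) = (s - 4)*(s - 2)*(s + 3)*(s^2 - s - 12) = (s - 4)^2*(s - 2)*(s + 3)*(s + 3)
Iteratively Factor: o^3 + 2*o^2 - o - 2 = (o + 2)*(o^2 - 1) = (o + 1)*(o + 2)*(o - 1)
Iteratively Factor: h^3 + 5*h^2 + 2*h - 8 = (h + 2)*(h^2 + 3*h - 4) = (h - 1)*(h + 2)*(h + 4)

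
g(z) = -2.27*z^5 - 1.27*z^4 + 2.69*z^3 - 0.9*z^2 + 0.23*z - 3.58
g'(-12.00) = -225391.45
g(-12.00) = 533729.66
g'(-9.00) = -70093.93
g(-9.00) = 123669.20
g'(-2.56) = -344.52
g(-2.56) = 139.85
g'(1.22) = -24.32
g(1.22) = -8.70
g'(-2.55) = -338.38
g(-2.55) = 136.43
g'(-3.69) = -1732.28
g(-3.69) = 1165.66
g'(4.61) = -5460.51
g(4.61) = -5058.10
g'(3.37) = -1572.53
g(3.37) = -1060.55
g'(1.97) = -181.78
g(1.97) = -72.53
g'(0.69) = -1.41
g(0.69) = -3.61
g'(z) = -11.35*z^4 - 5.08*z^3 + 8.07*z^2 - 1.8*z + 0.23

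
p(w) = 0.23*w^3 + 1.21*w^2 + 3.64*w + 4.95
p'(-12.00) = 73.96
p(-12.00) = -261.93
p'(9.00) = 81.31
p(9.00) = 303.39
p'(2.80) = 15.83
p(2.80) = 29.68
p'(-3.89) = 4.67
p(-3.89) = -4.44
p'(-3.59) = 3.84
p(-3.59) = -3.16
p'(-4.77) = 7.80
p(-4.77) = -9.84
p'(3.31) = 19.21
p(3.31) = 38.60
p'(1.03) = 6.86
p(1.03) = 10.23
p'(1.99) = 11.19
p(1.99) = 18.80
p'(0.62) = 5.41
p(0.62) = 7.73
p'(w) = 0.69*w^2 + 2.42*w + 3.64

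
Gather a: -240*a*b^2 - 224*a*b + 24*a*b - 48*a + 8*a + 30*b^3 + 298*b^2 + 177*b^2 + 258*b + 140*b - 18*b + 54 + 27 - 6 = a*(-240*b^2 - 200*b - 40) + 30*b^3 + 475*b^2 + 380*b + 75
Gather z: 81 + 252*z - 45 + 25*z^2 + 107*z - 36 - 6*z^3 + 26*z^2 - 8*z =-6*z^3 + 51*z^2 + 351*z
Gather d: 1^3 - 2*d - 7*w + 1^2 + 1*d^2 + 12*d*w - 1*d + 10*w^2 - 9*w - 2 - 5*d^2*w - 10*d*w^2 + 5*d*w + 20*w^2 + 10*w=d^2*(1 - 5*w) + d*(-10*w^2 + 17*w - 3) + 30*w^2 - 6*w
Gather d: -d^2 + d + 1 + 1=-d^2 + d + 2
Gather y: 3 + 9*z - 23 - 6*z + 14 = 3*z - 6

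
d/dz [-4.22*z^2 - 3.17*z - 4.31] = -8.44*z - 3.17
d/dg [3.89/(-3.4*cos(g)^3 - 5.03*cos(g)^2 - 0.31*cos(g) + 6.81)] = (39.678*sin(g)^2 - 39.1334*cos(g) - 40.8839)*sin(g)/(3.4*cos(g)^3 + 5.03*cos(g)^2 + 0.31*cos(g) - 6.81)^2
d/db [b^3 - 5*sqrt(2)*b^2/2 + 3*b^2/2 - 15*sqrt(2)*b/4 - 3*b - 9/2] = 3*b^2 - 5*sqrt(2)*b + 3*b - 15*sqrt(2)/4 - 3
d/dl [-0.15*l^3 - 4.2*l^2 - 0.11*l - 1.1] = -0.45*l^2 - 8.4*l - 0.11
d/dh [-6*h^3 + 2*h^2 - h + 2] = -18*h^2 + 4*h - 1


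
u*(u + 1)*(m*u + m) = m*u^3 + 2*m*u^2 + m*u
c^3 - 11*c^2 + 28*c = c*(c - 7)*(c - 4)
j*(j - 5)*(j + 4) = j^3 - j^2 - 20*j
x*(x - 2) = x^2 - 2*x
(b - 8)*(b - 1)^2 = b^3 - 10*b^2 + 17*b - 8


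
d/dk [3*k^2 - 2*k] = 6*k - 2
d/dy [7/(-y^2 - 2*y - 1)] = 14*(y + 1)/(y^2 + 2*y + 1)^2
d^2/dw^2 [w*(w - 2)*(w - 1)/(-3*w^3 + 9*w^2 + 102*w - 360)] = 8*(-9*w^5 + 87*w^4 - 369*w^3 + 1410*w^2 - 3780*w + 2920)/(w^9 - 9*w^8 - 75*w^7 + 945*w^6 + 390*w^5 - 31644*w^4 + 77336*w^3 + 286560*w^2 - 1468800*w + 1728000)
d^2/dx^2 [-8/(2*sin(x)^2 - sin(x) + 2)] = 8*(16*sin(x)^4 - 6*sin(x)^3 - 39*sin(x)^2 + 14*sin(x) + 6)/(-sin(x) - cos(2*x) + 3)^3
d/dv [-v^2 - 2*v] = -2*v - 2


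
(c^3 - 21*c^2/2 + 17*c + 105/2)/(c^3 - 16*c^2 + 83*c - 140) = (c + 3/2)/(c - 4)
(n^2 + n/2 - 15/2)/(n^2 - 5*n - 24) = (n - 5/2)/(n - 8)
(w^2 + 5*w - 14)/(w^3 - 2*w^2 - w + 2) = (w + 7)/(w^2 - 1)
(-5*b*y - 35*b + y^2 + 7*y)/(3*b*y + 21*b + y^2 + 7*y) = (-5*b + y)/(3*b + y)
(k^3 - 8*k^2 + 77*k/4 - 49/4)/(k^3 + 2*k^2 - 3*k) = (k^2 - 7*k + 49/4)/(k*(k + 3))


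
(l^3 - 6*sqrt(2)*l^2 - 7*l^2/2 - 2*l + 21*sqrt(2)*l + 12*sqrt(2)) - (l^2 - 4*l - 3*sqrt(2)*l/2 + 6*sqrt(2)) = l^3 - 6*sqrt(2)*l^2 - 9*l^2/2 + 2*l + 45*sqrt(2)*l/2 + 6*sqrt(2)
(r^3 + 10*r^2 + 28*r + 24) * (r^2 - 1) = r^5 + 10*r^4 + 27*r^3 + 14*r^2 - 28*r - 24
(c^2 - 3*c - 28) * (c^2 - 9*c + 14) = c^4 - 12*c^3 + 13*c^2 + 210*c - 392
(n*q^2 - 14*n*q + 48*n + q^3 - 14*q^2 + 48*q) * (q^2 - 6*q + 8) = n*q^4 - 20*n*q^3 + 140*n*q^2 - 400*n*q + 384*n + q^5 - 20*q^4 + 140*q^3 - 400*q^2 + 384*q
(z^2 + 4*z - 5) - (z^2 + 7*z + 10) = -3*z - 15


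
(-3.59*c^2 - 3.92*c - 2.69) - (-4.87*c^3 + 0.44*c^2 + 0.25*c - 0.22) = 4.87*c^3 - 4.03*c^2 - 4.17*c - 2.47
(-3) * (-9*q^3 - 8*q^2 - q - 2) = 27*q^3 + 24*q^2 + 3*q + 6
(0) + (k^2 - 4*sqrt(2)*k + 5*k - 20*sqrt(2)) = k^2 - 4*sqrt(2)*k + 5*k - 20*sqrt(2)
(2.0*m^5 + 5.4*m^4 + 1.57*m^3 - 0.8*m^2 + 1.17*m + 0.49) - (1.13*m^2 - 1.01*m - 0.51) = 2.0*m^5 + 5.4*m^4 + 1.57*m^3 - 1.93*m^2 + 2.18*m + 1.0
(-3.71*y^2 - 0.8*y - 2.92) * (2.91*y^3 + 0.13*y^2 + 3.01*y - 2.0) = -10.7961*y^5 - 2.8103*y^4 - 19.7683*y^3 + 4.6324*y^2 - 7.1892*y + 5.84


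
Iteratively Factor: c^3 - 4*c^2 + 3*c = (c)*(c^2 - 4*c + 3) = c*(c - 1)*(c - 3)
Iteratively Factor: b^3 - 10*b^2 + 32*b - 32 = (b - 4)*(b^2 - 6*b + 8) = (b - 4)^2*(b - 2)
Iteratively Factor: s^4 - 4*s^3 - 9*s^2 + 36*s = (s)*(s^3 - 4*s^2 - 9*s + 36) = s*(s - 4)*(s^2 - 9) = s*(s - 4)*(s + 3)*(s - 3)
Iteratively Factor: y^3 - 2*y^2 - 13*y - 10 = (y - 5)*(y^2 + 3*y + 2) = (y - 5)*(y + 2)*(y + 1)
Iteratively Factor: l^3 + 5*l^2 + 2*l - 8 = (l + 4)*(l^2 + l - 2) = (l + 2)*(l + 4)*(l - 1)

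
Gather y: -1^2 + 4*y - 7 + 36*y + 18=40*y + 10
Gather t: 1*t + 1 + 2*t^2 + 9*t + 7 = 2*t^2 + 10*t + 8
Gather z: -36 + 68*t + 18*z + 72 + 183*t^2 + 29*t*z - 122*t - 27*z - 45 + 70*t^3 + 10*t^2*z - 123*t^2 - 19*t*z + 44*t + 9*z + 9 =70*t^3 + 60*t^2 - 10*t + z*(10*t^2 + 10*t)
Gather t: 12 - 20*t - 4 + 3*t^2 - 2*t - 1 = 3*t^2 - 22*t + 7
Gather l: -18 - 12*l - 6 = -12*l - 24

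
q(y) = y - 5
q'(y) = 1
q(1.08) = -3.92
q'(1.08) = 1.00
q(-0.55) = -5.55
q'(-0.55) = 1.00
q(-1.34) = -6.34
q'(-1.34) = 1.00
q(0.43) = -4.57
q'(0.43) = 1.00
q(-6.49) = -11.49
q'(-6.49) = 1.00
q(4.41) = -0.59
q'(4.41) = 1.00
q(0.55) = -4.45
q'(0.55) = 1.00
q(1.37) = -3.63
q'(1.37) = 1.00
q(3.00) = -2.00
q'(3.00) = 1.00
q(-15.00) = -20.00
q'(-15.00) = 1.00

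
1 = 1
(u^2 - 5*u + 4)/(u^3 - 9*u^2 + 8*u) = (u - 4)/(u*(u - 8))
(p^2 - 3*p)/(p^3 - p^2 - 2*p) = (3 - p)/(-p^2 + p + 2)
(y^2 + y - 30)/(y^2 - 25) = (y + 6)/(y + 5)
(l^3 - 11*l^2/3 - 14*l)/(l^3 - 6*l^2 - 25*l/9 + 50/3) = 3*l*(3*l + 7)/(9*l^2 - 25)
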